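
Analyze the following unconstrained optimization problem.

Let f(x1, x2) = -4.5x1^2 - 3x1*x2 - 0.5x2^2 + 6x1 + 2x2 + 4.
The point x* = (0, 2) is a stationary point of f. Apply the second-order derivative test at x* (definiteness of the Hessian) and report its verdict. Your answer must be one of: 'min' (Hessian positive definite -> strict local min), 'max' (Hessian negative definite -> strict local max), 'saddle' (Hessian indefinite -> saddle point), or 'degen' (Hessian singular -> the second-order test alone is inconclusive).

Compute the Hessian H = grad^2 f:
  H = [[-9, -3], [-3, -1]]
Verify stationarity: grad f(x*) = H x* + g = (0, 0).
Eigenvalues of H: -10, 0.
H has a zero eigenvalue (singular; negative semidefinite but not definite), so H is neither positive definite, negative definite, nor indefinite. The second-order test alone is inconclusive -> degen.
(Indeed, f is constant along the null direction of H through x*, so x* is not a strict local extremum.)

degen


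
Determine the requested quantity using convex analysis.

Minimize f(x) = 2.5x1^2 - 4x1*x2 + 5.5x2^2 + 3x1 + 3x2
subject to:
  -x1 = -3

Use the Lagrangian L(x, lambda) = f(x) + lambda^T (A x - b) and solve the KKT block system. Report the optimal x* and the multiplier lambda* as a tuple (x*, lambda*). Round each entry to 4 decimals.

Form the Lagrangian:
  L(x, lambda) = (1/2) x^T Q x + c^T x + lambda^T (A x - b)
Stationarity (grad_x L = 0): Q x + c + A^T lambda = 0.
Primal feasibility: A x = b.

This gives the KKT block system:
  [ Q   A^T ] [ x     ]   [-c ]
  [ A    0  ] [ lambda ] = [ b ]

Solving the linear system:
  x*      = (3, 0.8182)
  lambda* = (14.7273)
  f(x*)   = 27.8182

x* = (3, 0.8182), lambda* = (14.7273)


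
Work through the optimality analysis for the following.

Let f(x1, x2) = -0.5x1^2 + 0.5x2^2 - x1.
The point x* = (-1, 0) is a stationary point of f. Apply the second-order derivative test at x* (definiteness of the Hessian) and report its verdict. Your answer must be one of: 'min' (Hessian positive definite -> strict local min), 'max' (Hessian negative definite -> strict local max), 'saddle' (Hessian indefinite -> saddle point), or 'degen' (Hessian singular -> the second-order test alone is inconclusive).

Compute the Hessian H = grad^2 f:
  H = [[-1, 0], [0, 1]]
Verify stationarity: grad f(x*) = H x* + g = (0, 0).
Eigenvalues of H: -1, 1.
Eigenvalues have mixed signs, so H is indefinite -> x* is a saddle point.

saddle


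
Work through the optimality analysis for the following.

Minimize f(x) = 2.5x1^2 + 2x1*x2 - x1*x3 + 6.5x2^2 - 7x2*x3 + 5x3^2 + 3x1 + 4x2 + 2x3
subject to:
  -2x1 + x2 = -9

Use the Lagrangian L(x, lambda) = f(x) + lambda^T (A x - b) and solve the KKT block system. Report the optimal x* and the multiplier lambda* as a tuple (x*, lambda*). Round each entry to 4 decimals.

Form the Lagrangian:
  L(x, lambda) = (1/2) x^T Q x + c^T x + lambda^T (A x - b)
Stationarity (grad_x L = 0): Q x + c + A^T lambda = 0.
Primal feasibility: A x = b.

This gives the KKT block system:
  [ Q   A^T ] [ x     ]   [-c ]
  [ A    0  ] [ lambda ] = [ b ]

Solving the linear system:
  x*      = (3.3765, -2.2471, -1.4353)
  lambda* = (8.4118)
  f(x*)   = 36.9882

x* = (3.3765, -2.2471, -1.4353), lambda* = (8.4118)


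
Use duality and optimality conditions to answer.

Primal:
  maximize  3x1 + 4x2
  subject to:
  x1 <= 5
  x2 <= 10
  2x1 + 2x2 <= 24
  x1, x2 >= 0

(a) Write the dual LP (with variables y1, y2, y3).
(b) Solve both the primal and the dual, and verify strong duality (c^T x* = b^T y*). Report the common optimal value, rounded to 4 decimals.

The standard primal-dual pair for 'max c^T x s.t. A x <= b, x >= 0' is:
  Dual:  min b^T y  s.t.  A^T y >= c,  y >= 0.

So the dual LP is:
  minimize  5y1 + 10y2 + 24y3
  subject to:
    y1 + 2y3 >= 3
    y2 + 2y3 >= 4
    y1, y2, y3 >= 0

Solving the primal: x* = (2, 10).
  primal value c^T x* = 46.
Solving the dual: y* = (0, 1, 1.5).
  dual value b^T y* = 46.
Strong duality: c^T x* = b^T y*. Confirmed.

46


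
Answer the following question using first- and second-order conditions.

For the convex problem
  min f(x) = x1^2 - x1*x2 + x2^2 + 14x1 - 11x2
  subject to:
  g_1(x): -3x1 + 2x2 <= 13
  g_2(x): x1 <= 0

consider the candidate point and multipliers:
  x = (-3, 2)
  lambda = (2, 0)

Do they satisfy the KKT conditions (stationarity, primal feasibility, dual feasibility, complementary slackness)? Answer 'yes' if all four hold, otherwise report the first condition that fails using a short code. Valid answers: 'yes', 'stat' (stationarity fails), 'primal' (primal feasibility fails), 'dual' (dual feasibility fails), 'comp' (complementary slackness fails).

Gradient of f: grad f(x) = Q x + c = (6, -4)
Constraint values g_i(x) = a_i^T x - b_i:
  g_1((-3, 2)) = 0
  g_2((-3, 2)) = -3
Stationarity residual: grad f(x) + sum_i lambda_i a_i = (0, 0)
  -> stationarity OK
Primal feasibility (all g_i <= 0): OK
Dual feasibility (all lambda_i >= 0): OK
Complementary slackness (lambda_i * g_i(x) = 0 for all i): OK

Verdict: yes, KKT holds.

yes


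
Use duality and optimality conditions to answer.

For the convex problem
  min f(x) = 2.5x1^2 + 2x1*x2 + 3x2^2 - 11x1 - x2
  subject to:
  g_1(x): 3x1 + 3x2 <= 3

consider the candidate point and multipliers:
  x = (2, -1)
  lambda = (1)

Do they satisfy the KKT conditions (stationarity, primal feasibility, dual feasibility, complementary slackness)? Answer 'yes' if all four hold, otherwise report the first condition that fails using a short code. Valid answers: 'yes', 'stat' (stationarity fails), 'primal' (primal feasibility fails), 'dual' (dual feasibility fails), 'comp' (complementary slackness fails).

Gradient of f: grad f(x) = Q x + c = (-3, -3)
Constraint values g_i(x) = a_i^T x - b_i:
  g_1((2, -1)) = 0
Stationarity residual: grad f(x) + sum_i lambda_i a_i = (0, 0)
  -> stationarity OK
Primal feasibility (all g_i <= 0): OK
Dual feasibility (all lambda_i >= 0): OK
Complementary slackness (lambda_i * g_i(x) = 0 for all i): OK

Verdict: yes, KKT holds.

yes


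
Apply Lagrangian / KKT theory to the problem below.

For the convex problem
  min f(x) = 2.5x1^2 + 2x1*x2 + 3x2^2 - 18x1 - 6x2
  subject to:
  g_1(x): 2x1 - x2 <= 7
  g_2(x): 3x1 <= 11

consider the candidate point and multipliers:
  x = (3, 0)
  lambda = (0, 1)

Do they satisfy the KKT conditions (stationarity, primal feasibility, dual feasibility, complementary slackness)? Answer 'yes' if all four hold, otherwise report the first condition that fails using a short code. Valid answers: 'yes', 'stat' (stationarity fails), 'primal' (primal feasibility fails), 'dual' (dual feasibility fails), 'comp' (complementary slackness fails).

Gradient of f: grad f(x) = Q x + c = (-3, 0)
Constraint values g_i(x) = a_i^T x - b_i:
  g_1((3, 0)) = -1
  g_2((3, 0)) = -2
Stationarity residual: grad f(x) + sum_i lambda_i a_i = (0, 0)
  -> stationarity OK
Primal feasibility (all g_i <= 0): OK
Dual feasibility (all lambda_i >= 0): OK
Complementary slackness (lambda_i * g_i(x) = 0 for all i): FAILS

Verdict: the first failing condition is complementary_slackness -> comp.

comp


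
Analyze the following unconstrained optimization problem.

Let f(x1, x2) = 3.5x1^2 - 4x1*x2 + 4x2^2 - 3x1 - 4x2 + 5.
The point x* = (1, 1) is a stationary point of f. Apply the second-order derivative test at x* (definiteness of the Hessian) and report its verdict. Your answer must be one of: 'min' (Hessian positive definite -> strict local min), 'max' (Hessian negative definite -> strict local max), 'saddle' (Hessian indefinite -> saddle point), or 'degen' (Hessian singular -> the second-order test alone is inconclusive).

Compute the Hessian H = grad^2 f:
  H = [[7, -4], [-4, 8]]
Verify stationarity: grad f(x*) = H x* + g = (0, 0).
Eigenvalues of H: 3.4689, 11.5311.
Both eigenvalues > 0, so H is positive definite -> x* is a strict local min.

min


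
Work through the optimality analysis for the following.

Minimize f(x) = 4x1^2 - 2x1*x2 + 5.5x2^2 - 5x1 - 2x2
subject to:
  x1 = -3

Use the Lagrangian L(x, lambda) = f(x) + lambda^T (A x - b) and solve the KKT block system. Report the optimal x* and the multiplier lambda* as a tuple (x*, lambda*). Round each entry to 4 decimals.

Form the Lagrangian:
  L(x, lambda) = (1/2) x^T Q x + c^T x + lambda^T (A x - b)
Stationarity (grad_x L = 0): Q x + c + A^T lambda = 0.
Primal feasibility: A x = b.

This gives the KKT block system:
  [ Q   A^T ] [ x     ]   [-c ]
  [ A    0  ] [ lambda ] = [ b ]

Solving the linear system:
  x*      = (-3, -0.3636)
  lambda* = (28.2727)
  f(x*)   = 50.2727

x* = (-3, -0.3636), lambda* = (28.2727)


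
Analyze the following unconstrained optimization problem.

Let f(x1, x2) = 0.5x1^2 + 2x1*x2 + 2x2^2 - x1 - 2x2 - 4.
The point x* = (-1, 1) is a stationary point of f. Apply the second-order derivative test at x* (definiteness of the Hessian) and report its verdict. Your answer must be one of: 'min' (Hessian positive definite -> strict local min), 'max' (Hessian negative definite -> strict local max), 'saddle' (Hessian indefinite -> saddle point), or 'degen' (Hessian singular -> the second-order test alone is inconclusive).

Compute the Hessian H = grad^2 f:
  H = [[1, 2], [2, 4]]
Verify stationarity: grad f(x*) = H x* + g = (0, 0).
Eigenvalues of H: 0, 5.
H has a zero eigenvalue (singular; positive semidefinite but not definite), so H is neither positive definite, negative definite, nor indefinite. The second-order test alone is inconclusive -> degen.
(Indeed, f is constant along the null direction of H through x*, so x* is not a strict local extremum.)

degen


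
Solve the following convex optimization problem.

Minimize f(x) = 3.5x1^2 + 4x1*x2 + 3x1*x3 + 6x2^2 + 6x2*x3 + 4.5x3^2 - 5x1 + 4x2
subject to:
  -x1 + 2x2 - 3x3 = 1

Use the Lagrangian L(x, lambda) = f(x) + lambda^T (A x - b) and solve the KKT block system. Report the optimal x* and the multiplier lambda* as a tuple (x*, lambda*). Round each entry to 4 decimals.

Form the Lagrangian:
  L(x, lambda) = (1/2) x^T Q x + c^T x + lambda^T (A x - b)
Stationarity (grad_x L = 0): Q x + c + A^T lambda = 0.
Primal feasibility: A x = b.

This gives the KKT block system:
  [ Q   A^T ] [ x     ]   [-c ]
  [ A    0  ] [ lambda ] = [ b ]

Solving the linear system:
  x*      = (0.8571, -0.0714, -0.6667)
  lambda* = (-1.2857)
  f(x*)   = -1.6429

x* = (0.8571, -0.0714, -0.6667), lambda* = (-1.2857)


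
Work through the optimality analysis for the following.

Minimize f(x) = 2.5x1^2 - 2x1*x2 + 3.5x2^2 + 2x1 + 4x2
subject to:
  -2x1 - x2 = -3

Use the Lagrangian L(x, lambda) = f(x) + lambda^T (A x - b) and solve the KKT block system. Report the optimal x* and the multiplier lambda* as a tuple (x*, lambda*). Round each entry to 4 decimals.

Form the Lagrangian:
  L(x, lambda) = (1/2) x^T Q x + c^T x + lambda^T (A x - b)
Stationarity (grad_x L = 0): Q x + c + A^T lambda = 0.
Primal feasibility: A x = b.

This gives the KKT block system:
  [ Q   A^T ] [ x     ]   [-c ]
  [ A    0  ] [ lambda ] = [ b ]

Solving the linear system:
  x*      = (1.3171, 0.3659)
  lambda* = (3.9268)
  f(x*)   = 7.939

x* = (1.3171, 0.3659), lambda* = (3.9268)


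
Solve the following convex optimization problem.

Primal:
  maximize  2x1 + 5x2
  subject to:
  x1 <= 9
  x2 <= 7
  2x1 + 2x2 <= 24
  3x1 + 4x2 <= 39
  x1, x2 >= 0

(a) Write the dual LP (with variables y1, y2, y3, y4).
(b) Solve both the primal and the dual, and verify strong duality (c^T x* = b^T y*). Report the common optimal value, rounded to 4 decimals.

The standard primal-dual pair for 'max c^T x s.t. A x <= b, x >= 0' is:
  Dual:  min b^T y  s.t.  A^T y >= c,  y >= 0.

So the dual LP is:
  minimize  9y1 + 7y2 + 24y3 + 39y4
  subject to:
    y1 + 2y3 + 3y4 >= 2
    y2 + 2y3 + 4y4 >= 5
    y1, y2, y3, y4 >= 0

Solving the primal: x* = (3.6667, 7).
  primal value c^T x* = 42.3333.
Solving the dual: y* = (0, 2.3333, 0, 0.6667).
  dual value b^T y* = 42.3333.
Strong duality: c^T x* = b^T y*. Confirmed.

42.3333


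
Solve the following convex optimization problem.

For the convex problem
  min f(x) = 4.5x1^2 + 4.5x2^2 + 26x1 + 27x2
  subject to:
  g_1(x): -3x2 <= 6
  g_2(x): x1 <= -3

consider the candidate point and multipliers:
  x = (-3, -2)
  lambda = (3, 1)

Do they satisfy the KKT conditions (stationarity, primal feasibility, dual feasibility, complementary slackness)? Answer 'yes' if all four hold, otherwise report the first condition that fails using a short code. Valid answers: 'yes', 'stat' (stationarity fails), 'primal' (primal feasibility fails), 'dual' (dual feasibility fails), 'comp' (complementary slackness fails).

Gradient of f: grad f(x) = Q x + c = (-1, 9)
Constraint values g_i(x) = a_i^T x - b_i:
  g_1((-3, -2)) = 0
  g_2((-3, -2)) = 0
Stationarity residual: grad f(x) + sum_i lambda_i a_i = (0, 0)
  -> stationarity OK
Primal feasibility (all g_i <= 0): OK
Dual feasibility (all lambda_i >= 0): OK
Complementary slackness (lambda_i * g_i(x) = 0 for all i): OK

Verdict: yes, KKT holds.

yes


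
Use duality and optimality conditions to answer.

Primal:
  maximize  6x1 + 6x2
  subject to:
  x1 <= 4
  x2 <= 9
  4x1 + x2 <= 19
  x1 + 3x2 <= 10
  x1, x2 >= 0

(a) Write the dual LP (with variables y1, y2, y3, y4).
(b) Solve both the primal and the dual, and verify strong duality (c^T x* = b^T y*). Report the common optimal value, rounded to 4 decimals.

The standard primal-dual pair for 'max c^T x s.t. A x <= b, x >= 0' is:
  Dual:  min b^T y  s.t.  A^T y >= c,  y >= 0.

So the dual LP is:
  minimize  4y1 + 9y2 + 19y3 + 10y4
  subject to:
    y1 + 4y3 + y4 >= 6
    y2 + y3 + 3y4 >= 6
    y1, y2, y3, y4 >= 0

Solving the primal: x* = (4, 2).
  primal value c^T x* = 36.
Solving the dual: y* = (4, 0, 0, 2).
  dual value b^T y* = 36.
Strong duality: c^T x* = b^T y*. Confirmed.

36


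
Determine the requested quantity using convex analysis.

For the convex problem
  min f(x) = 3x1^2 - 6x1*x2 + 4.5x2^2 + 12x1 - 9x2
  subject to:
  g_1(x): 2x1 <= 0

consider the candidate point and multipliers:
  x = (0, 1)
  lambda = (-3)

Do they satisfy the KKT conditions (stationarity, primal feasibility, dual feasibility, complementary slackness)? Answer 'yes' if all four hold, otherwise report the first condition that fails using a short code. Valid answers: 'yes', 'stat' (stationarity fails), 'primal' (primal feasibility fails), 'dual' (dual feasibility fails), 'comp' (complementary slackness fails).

Gradient of f: grad f(x) = Q x + c = (6, 0)
Constraint values g_i(x) = a_i^T x - b_i:
  g_1((0, 1)) = 0
Stationarity residual: grad f(x) + sum_i lambda_i a_i = (0, 0)
  -> stationarity OK
Primal feasibility (all g_i <= 0): OK
Dual feasibility (all lambda_i >= 0): FAILS
Complementary slackness (lambda_i * g_i(x) = 0 for all i): OK

Verdict: the first failing condition is dual_feasibility -> dual.

dual


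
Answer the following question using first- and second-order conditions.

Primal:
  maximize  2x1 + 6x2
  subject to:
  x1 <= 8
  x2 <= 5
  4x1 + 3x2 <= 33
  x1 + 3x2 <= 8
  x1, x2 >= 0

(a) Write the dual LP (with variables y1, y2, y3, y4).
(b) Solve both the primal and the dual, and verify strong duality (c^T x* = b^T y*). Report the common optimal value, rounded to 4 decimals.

The standard primal-dual pair for 'max c^T x s.t. A x <= b, x >= 0' is:
  Dual:  min b^T y  s.t.  A^T y >= c,  y >= 0.

So the dual LP is:
  minimize  8y1 + 5y2 + 33y3 + 8y4
  subject to:
    y1 + 4y3 + y4 >= 2
    y2 + 3y3 + 3y4 >= 6
    y1, y2, y3, y4 >= 0

Solving the primal: x* = (8, 0).
  primal value c^T x* = 16.
Solving the dual: y* = (0, 0, 0, 2).
  dual value b^T y* = 16.
Strong duality: c^T x* = b^T y*. Confirmed.

16


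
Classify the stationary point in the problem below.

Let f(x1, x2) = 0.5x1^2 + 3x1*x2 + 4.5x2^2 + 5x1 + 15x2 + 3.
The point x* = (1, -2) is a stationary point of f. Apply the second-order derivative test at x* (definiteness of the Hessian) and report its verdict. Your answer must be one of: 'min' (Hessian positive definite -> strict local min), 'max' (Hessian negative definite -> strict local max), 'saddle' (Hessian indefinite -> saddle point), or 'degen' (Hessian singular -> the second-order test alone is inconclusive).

Compute the Hessian H = grad^2 f:
  H = [[1, 3], [3, 9]]
Verify stationarity: grad f(x*) = H x* + g = (0, 0).
Eigenvalues of H: 0, 10.
H has a zero eigenvalue (singular; positive semidefinite but not definite), so H is neither positive definite, negative definite, nor indefinite. The second-order test alone is inconclusive -> degen.
(Indeed, f is constant along the null direction of H through x*, so x* is not a strict local extremum.)

degen


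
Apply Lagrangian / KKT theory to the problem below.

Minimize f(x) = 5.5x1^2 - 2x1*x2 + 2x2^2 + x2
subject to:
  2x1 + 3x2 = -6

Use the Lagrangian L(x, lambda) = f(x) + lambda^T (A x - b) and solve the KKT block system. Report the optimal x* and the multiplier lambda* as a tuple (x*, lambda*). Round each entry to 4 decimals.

Form the Lagrangian:
  L(x, lambda) = (1/2) x^T Q x + c^T x + lambda^T (A x - b)
Stationarity (grad_x L = 0): Q x + c + A^T lambda = 0.
Primal feasibility: A x = b.

This gives the KKT block system:
  [ Q   A^T ] [ x     ]   [-c ]
  [ A    0  ] [ lambda ] = [ b ]

Solving the linear system:
  x*      = (-0.5612, -1.6259)
  lambda* = (1.4604)
  f(x*)   = 3.5683

x* = (-0.5612, -1.6259), lambda* = (1.4604)


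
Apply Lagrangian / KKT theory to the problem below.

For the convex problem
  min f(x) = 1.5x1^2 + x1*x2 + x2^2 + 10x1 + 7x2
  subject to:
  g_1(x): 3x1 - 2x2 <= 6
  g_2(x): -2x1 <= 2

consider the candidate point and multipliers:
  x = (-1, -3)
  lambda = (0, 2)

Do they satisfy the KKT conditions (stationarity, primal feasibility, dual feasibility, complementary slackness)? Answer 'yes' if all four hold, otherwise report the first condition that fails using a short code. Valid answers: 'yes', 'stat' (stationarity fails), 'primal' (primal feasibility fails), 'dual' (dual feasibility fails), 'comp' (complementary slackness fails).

Gradient of f: grad f(x) = Q x + c = (4, 0)
Constraint values g_i(x) = a_i^T x - b_i:
  g_1((-1, -3)) = -3
  g_2((-1, -3)) = 0
Stationarity residual: grad f(x) + sum_i lambda_i a_i = (0, 0)
  -> stationarity OK
Primal feasibility (all g_i <= 0): OK
Dual feasibility (all lambda_i >= 0): OK
Complementary slackness (lambda_i * g_i(x) = 0 for all i): OK

Verdict: yes, KKT holds.

yes


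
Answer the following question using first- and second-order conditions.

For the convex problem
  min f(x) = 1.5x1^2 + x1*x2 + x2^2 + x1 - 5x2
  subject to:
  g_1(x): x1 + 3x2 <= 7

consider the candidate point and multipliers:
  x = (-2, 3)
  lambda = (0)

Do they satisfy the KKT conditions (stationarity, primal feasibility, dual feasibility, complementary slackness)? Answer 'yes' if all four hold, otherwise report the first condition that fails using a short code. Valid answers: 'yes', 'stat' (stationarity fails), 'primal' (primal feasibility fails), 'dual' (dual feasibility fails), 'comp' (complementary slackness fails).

Gradient of f: grad f(x) = Q x + c = (-2, -1)
Constraint values g_i(x) = a_i^T x - b_i:
  g_1((-2, 3)) = 0
Stationarity residual: grad f(x) + sum_i lambda_i a_i = (-2, -1)
  -> stationarity FAILS
Primal feasibility (all g_i <= 0): OK
Dual feasibility (all lambda_i >= 0): OK
Complementary slackness (lambda_i * g_i(x) = 0 for all i): OK

Verdict: the first failing condition is stationarity -> stat.

stat


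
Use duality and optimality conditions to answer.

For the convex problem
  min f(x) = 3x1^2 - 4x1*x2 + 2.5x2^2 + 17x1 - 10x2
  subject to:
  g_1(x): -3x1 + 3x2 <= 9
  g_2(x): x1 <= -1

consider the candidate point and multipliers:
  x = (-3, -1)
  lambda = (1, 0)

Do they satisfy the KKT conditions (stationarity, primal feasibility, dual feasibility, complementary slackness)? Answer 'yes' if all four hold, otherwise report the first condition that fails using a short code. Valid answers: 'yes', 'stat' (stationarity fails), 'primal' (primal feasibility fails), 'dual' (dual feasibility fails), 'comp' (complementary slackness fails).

Gradient of f: grad f(x) = Q x + c = (3, -3)
Constraint values g_i(x) = a_i^T x - b_i:
  g_1((-3, -1)) = -3
  g_2((-3, -1)) = -2
Stationarity residual: grad f(x) + sum_i lambda_i a_i = (0, 0)
  -> stationarity OK
Primal feasibility (all g_i <= 0): OK
Dual feasibility (all lambda_i >= 0): OK
Complementary slackness (lambda_i * g_i(x) = 0 for all i): FAILS

Verdict: the first failing condition is complementary_slackness -> comp.

comp


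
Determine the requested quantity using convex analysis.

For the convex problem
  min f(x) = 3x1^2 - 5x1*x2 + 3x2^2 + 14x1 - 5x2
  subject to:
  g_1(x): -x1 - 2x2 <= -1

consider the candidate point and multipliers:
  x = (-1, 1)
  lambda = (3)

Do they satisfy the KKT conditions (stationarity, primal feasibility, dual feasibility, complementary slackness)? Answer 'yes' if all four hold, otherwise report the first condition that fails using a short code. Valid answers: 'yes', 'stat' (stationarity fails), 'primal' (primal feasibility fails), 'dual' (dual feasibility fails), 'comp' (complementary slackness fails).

Gradient of f: grad f(x) = Q x + c = (3, 6)
Constraint values g_i(x) = a_i^T x - b_i:
  g_1((-1, 1)) = 0
Stationarity residual: grad f(x) + sum_i lambda_i a_i = (0, 0)
  -> stationarity OK
Primal feasibility (all g_i <= 0): OK
Dual feasibility (all lambda_i >= 0): OK
Complementary slackness (lambda_i * g_i(x) = 0 for all i): OK

Verdict: yes, KKT holds.

yes


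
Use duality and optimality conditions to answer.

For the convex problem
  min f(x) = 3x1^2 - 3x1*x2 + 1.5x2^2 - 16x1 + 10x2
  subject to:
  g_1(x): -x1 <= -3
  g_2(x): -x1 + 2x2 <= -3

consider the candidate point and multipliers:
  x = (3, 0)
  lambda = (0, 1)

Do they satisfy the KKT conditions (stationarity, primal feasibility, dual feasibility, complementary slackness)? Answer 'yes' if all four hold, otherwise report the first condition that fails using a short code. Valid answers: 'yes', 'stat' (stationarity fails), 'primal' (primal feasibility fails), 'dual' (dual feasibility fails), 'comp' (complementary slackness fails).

Gradient of f: grad f(x) = Q x + c = (2, 1)
Constraint values g_i(x) = a_i^T x - b_i:
  g_1((3, 0)) = 0
  g_2((3, 0)) = 0
Stationarity residual: grad f(x) + sum_i lambda_i a_i = (1, 3)
  -> stationarity FAILS
Primal feasibility (all g_i <= 0): OK
Dual feasibility (all lambda_i >= 0): OK
Complementary slackness (lambda_i * g_i(x) = 0 for all i): OK

Verdict: the first failing condition is stationarity -> stat.

stat


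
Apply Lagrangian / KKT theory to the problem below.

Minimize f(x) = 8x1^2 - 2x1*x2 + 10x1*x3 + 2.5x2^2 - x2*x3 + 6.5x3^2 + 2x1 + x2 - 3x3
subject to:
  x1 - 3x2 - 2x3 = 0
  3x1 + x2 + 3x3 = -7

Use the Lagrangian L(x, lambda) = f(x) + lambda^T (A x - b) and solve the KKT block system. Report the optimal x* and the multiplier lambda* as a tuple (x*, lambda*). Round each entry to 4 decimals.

Form the Lagrangian:
  L(x, lambda) = (1/2) x^T Q x + c^T x + lambda^T (A x - b)
Stationarity (grad_x L = 0): Q x + c + A^T lambda = 0.
Primal feasibility: A x = b.

This gives the KKT block system:
  [ Q   A^T ] [ x     ]   [-c ]
  [ A    0  ] [ lambda ] = [ b ]

Solving the linear system:
  x*      = (-2.354, -1.0265, 0.3628)
  lambda* = (3.0619, 8.9735)
  f(x*)   = 27.9956

x* = (-2.354, -1.0265, 0.3628), lambda* = (3.0619, 8.9735)


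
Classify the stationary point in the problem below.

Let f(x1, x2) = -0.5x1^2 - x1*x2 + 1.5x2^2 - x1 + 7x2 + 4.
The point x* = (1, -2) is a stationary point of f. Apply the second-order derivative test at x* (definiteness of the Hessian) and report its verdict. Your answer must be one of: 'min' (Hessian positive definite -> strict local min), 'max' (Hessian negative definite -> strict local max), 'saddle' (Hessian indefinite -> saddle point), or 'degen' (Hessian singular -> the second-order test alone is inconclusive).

Compute the Hessian H = grad^2 f:
  H = [[-1, -1], [-1, 3]]
Verify stationarity: grad f(x*) = H x* + g = (0, 0).
Eigenvalues of H: -1.2361, 3.2361.
Eigenvalues have mixed signs, so H is indefinite -> x* is a saddle point.

saddle


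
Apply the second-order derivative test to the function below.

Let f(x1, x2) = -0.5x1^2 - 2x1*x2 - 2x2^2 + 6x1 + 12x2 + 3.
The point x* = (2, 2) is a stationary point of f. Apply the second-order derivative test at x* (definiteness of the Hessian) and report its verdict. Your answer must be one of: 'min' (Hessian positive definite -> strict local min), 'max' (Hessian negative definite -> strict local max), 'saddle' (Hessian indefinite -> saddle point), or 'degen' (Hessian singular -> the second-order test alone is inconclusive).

Compute the Hessian H = grad^2 f:
  H = [[-1, -2], [-2, -4]]
Verify stationarity: grad f(x*) = H x* + g = (0, 0).
Eigenvalues of H: -5, 0.
H has a zero eigenvalue (singular; negative semidefinite but not definite), so H is neither positive definite, negative definite, nor indefinite. The second-order test alone is inconclusive -> degen.
(Indeed, f is constant along the null direction of H through x*, so x* is not a strict local extremum.)

degen


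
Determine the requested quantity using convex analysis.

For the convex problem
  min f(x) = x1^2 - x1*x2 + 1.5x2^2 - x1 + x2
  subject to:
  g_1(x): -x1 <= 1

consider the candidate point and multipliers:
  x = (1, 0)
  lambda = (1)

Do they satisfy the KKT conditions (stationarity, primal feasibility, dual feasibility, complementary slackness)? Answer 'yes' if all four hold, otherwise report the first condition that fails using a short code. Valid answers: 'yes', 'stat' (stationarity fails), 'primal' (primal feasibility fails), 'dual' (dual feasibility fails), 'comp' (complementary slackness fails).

Gradient of f: grad f(x) = Q x + c = (1, 0)
Constraint values g_i(x) = a_i^T x - b_i:
  g_1((1, 0)) = -2
Stationarity residual: grad f(x) + sum_i lambda_i a_i = (0, 0)
  -> stationarity OK
Primal feasibility (all g_i <= 0): OK
Dual feasibility (all lambda_i >= 0): OK
Complementary slackness (lambda_i * g_i(x) = 0 for all i): FAILS

Verdict: the first failing condition is complementary_slackness -> comp.

comp


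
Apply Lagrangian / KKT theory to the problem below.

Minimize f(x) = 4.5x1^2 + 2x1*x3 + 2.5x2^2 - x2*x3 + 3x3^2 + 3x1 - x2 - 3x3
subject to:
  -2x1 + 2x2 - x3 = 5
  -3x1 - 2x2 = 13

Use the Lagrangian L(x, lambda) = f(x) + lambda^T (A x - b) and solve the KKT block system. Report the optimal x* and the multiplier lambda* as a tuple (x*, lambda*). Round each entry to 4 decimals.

Form the Lagrangian:
  L(x, lambda) = (1/2) x^T Q x + c^T x + lambda^T (A x - b)
Stationarity (grad_x L = 0): Q x + c + A^T lambda = 0.
Primal feasibility: A x = b.

This gives the KKT block system:
  [ Q   A^T ] [ x     ]   [-c ]
  [ A    0  ] [ lambda ] = [ b ]

Solving the linear system:
  x*      = (-3.7911, -0.8133, 0.9556)
  lambda* = (-4.0351, -7.0462)
  f(x*)   = 49.1747

x* = (-3.7911, -0.8133, 0.9556), lambda* = (-4.0351, -7.0462)


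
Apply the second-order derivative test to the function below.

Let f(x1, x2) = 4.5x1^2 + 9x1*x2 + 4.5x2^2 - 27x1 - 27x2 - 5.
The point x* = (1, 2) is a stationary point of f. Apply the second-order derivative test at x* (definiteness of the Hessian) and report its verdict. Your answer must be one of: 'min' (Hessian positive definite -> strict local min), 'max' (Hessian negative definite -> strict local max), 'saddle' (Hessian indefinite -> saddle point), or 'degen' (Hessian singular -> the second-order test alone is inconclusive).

Compute the Hessian H = grad^2 f:
  H = [[9, 9], [9, 9]]
Verify stationarity: grad f(x*) = H x* + g = (0, 0).
Eigenvalues of H: 0, 18.
H has a zero eigenvalue (singular; positive semidefinite but not definite), so H is neither positive definite, negative definite, nor indefinite. The second-order test alone is inconclusive -> degen.
(Indeed, f is constant along the null direction of H through x*, so x* is not a strict local extremum.)

degen


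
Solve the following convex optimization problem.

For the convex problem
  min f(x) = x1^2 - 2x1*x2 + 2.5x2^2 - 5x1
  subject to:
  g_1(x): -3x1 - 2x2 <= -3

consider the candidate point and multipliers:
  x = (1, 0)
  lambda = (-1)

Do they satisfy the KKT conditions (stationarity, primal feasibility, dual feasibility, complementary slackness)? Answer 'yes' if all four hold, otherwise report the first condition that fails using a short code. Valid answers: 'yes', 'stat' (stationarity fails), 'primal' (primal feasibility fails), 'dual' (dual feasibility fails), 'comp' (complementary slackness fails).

Gradient of f: grad f(x) = Q x + c = (-3, -2)
Constraint values g_i(x) = a_i^T x - b_i:
  g_1((1, 0)) = 0
Stationarity residual: grad f(x) + sum_i lambda_i a_i = (0, 0)
  -> stationarity OK
Primal feasibility (all g_i <= 0): OK
Dual feasibility (all lambda_i >= 0): FAILS
Complementary slackness (lambda_i * g_i(x) = 0 for all i): OK

Verdict: the first failing condition is dual_feasibility -> dual.

dual


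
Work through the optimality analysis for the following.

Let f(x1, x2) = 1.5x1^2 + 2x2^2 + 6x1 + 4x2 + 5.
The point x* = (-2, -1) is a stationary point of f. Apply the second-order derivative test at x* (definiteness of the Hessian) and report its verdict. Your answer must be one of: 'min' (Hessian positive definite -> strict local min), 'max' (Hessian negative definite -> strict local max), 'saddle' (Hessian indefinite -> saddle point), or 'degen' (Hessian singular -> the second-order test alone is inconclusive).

Compute the Hessian H = grad^2 f:
  H = [[3, 0], [0, 4]]
Verify stationarity: grad f(x*) = H x* + g = (0, 0).
Eigenvalues of H: 3, 4.
Both eigenvalues > 0, so H is positive definite -> x* is a strict local min.

min


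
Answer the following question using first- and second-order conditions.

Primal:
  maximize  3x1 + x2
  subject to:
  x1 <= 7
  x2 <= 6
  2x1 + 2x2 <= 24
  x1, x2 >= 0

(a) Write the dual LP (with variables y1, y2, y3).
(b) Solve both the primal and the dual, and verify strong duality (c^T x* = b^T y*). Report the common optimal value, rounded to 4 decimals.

The standard primal-dual pair for 'max c^T x s.t. A x <= b, x >= 0' is:
  Dual:  min b^T y  s.t.  A^T y >= c,  y >= 0.

So the dual LP is:
  minimize  7y1 + 6y2 + 24y3
  subject to:
    y1 + 2y3 >= 3
    y2 + 2y3 >= 1
    y1, y2, y3 >= 0

Solving the primal: x* = (7, 5).
  primal value c^T x* = 26.
Solving the dual: y* = (2, 0, 0.5).
  dual value b^T y* = 26.
Strong duality: c^T x* = b^T y*. Confirmed.

26


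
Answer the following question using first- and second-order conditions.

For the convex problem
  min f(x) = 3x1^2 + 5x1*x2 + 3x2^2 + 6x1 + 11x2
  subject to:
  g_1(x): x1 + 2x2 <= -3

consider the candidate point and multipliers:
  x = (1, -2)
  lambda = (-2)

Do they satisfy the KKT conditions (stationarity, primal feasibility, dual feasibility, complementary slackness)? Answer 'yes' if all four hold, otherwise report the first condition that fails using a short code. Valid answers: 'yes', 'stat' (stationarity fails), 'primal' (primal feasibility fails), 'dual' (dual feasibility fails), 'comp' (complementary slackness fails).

Gradient of f: grad f(x) = Q x + c = (2, 4)
Constraint values g_i(x) = a_i^T x - b_i:
  g_1((1, -2)) = 0
Stationarity residual: grad f(x) + sum_i lambda_i a_i = (0, 0)
  -> stationarity OK
Primal feasibility (all g_i <= 0): OK
Dual feasibility (all lambda_i >= 0): FAILS
Complementary slackness (lambda_i * g_i(x) = 0 for all i): OK

Verdict: the first failing condition is dual_feasibility -> dual.

dual


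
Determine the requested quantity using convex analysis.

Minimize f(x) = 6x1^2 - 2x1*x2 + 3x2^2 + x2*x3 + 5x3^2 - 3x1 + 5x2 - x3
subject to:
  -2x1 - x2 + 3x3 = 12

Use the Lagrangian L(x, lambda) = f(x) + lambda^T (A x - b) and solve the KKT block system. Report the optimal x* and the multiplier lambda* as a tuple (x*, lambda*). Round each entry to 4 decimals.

Form the Lagrangian:
  L(x, lambda) = (1/2) x^T Q x + c^T x + lambda^T (A x - b)
Stationarity (grad_x L = 0): Q x + c + A^T lambda = 0.
Primal feasibility: A x = b.

This gives the KKT block system:
  [ Q   A^T ] [ x     ]   [-c ]
  [ A    0  ] [ lambda ] = [ b ]

Solving the linear system:
  x*      = (-1.2535, -2.6853, 2.2692)
  lambda* = (-6.3357)
  f(x*)   = 32.0463

x* = (-1.2535, -2.6853, 2.2692), lambda* = (-6.3357)


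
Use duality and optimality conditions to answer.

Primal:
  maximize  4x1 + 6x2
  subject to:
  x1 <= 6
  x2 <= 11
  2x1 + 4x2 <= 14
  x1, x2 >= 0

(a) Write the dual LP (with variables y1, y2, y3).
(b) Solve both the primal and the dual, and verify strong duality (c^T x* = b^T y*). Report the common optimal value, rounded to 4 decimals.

The standard primal-dual pair for 'max c^T x s.t. A x <= b, x >= 0' is:
  Dual:  min b^T y  s.t.  A^T y >= c,  y >= 0.

So the dual LP is:
  minimize  6y1 + 11y2 + 14y3
  subject to:
    y1 + 2y3 >= 4
    y2 + 4y3 >= 6
    y1, y2, y3 >= 0

Solving the primal: x* = (6, 0.5).
  primal value c^T x* = 27.
Solving the dual: y* = (1, 0, 1.5).
  dual value b^T y* = 27.
Strong duality: c^T x* = b^T y*. Confirmed.

27


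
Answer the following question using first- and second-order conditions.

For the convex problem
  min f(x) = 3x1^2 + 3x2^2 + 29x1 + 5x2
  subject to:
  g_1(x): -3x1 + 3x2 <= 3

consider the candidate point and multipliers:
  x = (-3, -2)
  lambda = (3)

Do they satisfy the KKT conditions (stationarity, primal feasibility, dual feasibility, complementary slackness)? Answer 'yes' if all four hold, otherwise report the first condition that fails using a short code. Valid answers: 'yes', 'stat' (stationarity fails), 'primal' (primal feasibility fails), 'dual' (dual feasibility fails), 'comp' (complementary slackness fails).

Gradient of f: grad f(x) = Q x + c = (11, -7)
Constraint values g_i(x) = a_i^T x - b_i:
  g_1((-3, -2)) = 0
Stationarity residual: grad f(x) + sum_i lambda_i a_i = (2, 2)
  -> stationarity FAILS
Primal feasibility (all g_i <= 0): OK
Dual feasibility (all lambda_i >= 0): OK
Complementary slackness (lambda_i * g_i(x) = 0 for all i): OK

Verdict: the first failing condition is stationarity -> stat.

stat


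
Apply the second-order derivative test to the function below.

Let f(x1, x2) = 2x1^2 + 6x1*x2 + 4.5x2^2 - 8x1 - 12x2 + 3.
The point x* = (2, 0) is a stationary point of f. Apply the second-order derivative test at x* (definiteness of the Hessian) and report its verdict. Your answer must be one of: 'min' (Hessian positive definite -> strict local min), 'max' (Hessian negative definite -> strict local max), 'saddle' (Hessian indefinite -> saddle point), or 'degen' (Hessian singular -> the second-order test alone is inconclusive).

Compute the Hessian H = grad^2 f:
  H = [[4, 6], [6, 9]]
Verify stationarity: grad f(x*) = H x* + g = (0, 0).
Eigenvalues of H: 0, 13.
H has a zero eigenvalue (singular; positive semidefinite but not definite), so H is neither positive definite, negative definite, nor indefinite. The second-order test alone is inconclusive -> degen.
(Indeed, f is constant along the null direction of H through x*, so x* is not a strict local extremum.)

degen


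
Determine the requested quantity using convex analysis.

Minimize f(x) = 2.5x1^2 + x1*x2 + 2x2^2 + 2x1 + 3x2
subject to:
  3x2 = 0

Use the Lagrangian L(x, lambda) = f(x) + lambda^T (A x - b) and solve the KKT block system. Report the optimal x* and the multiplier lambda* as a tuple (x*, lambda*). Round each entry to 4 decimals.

Form the Lagrangian:
  L(x, lambda) = (1/2) x^T Q x + c^T x + lambda^T (A x - b)
Stationarity (grad_x L = 0): Q x + c + A^T lambda = 0.
Primal feasibility: A x = b.

This gives the KKT block system:
  [ Q   A^T ] [ x     ]   [-c ]
  [ A    0  ] [ lambda ] = [ b ]

Solving the linear system:
  x*      = (-0.4, 0)
  lambda* = (-0.8667)
  f(x*)   = -0.4

x* = (-0.4, 0), lambda* = (-0.8667)


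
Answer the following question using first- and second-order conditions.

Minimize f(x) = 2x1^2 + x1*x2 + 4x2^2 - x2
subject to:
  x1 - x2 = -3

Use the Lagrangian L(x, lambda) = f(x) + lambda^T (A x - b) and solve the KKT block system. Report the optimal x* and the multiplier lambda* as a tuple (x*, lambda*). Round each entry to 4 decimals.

Form the Lagrangian:
  L(x, lambda) = (1/2) x^T Q x + c^T x + lambda^T (A x - b)
Stationarity (grad_x L = 0): Q x + c + A^T lambda = 0.
Primal feasibility: A x = b.

This gives the KKT block system:
  [ Q   A^T ] [ x     ]   [-c ]
  [ A    0  ] [ lambda ] = [ b ]

Solving the linear system:
  x*      = (-1.8571, 1.1429)
  lambda* = (6.2857)
  f(x*)   = 8.8571

x* = (-1.8571, 1.1429), lambda* = (6.2857)


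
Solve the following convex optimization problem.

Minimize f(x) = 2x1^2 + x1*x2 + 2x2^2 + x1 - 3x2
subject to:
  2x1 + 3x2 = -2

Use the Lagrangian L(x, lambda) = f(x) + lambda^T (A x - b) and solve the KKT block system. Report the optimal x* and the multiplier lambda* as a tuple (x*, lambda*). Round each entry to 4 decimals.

Form the Lagrangian:
  L(x, lambda) = (1/2) x^T Q x + c^T x + lambda^T (A x - b)
Stationarity (grad_x L = 0): Q x + c + A^T lambda = 0.
Primal feasibility: A x = b.

This gives the KKT block system:
  [ Q   A^T ] [ x     ]   [-c ]
  [ A    0  ] [ lambda ] = [ b ]

Solving the linear system:
  x*      = (-0.925, -0.05)
  lambda* = (1.375)
  f(x*)   = 0.9875

x* = (-0.925, -0.05), lambda* = (1.375)


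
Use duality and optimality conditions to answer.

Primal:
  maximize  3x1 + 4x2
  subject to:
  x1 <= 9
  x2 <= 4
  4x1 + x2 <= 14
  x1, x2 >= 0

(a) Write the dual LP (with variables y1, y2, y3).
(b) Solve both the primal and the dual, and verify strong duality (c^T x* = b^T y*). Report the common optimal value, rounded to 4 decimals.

The standard primal-dual pair for 'max c^T x s.t. A x <= b, x >= 0' is:
  Dual:  min b^T y  s.t.  A^T y >= c,  y >= 0.

So the dual LP is:
  minimize  9y1 + 4y2 + 14y3
  subject to:
    y1 + 4y3 >= 3
    y2 + y3 >= 4
    y1, y2, y3 >= 0

Solving the primal: x* = (2.5, 4).
  primal value c^T x* = 23.5.
Solving the dual: y* = (0, 3.25, 0.75).
  dual value b^T y* = 23.5.
Strong duality: c^T x* = b^T y*. Confirmed.

23.5


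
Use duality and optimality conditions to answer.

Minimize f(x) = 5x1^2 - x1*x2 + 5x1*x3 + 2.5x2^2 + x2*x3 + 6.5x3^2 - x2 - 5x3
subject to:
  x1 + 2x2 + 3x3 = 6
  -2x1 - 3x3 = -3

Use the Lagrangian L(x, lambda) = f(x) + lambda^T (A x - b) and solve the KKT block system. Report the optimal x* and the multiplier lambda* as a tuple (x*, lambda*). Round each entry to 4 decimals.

Form the Lagrangian:
  L(x, lambda) = (1/2) x^T Q x + c^T x + lambda^T (A x - b)
Stationarity (grad_x L = 0): Q x + c + A^T lambda = 0.
Primal feasibility: A x = b.

This gives the KKT block system:
  [ Q   A^T ] [ x     ]   [-c ]
  [ A    0  ] [ lambda ] = [ b ]

Solving the linear system:
  x*      = (-0.1054, 1.4473, 1.0703)
  lambda* = (-3.7061, -0.4281)
  f(x*)   = 7.0767

x* = (-0.1054, 1.4473, 1.0703), lambda* = (-3.7061, -0.4281)


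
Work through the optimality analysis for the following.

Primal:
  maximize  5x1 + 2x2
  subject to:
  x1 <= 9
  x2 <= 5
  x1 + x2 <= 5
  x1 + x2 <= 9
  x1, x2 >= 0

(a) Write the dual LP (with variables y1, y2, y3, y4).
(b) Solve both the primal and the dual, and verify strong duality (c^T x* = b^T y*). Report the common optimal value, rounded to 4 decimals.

The standard primal-dual pair for 'max c^T x s.t. A x <= b, x >= 0' is:
  Dual:  min b^T y  s.t.  A^T y >= c,  y >= 0.

So the dual LP is:
  minimize  9y1 + 5y2 + 5y3 + 9y4
  subject to:
    y1 + y3 + y4 >= 5
    y2 + y3 + y4 >= 2
    y1, y2, y3, y4 >= 0

Solving the primal: x* = (5, 0).
  primal value c^T x* = 25.
Solving the dual: y* = (0, 0, 5, 0).
  dual value b^T y* = 25.
Strong duality: c^T x* = b^T y*. Confirmed.

25


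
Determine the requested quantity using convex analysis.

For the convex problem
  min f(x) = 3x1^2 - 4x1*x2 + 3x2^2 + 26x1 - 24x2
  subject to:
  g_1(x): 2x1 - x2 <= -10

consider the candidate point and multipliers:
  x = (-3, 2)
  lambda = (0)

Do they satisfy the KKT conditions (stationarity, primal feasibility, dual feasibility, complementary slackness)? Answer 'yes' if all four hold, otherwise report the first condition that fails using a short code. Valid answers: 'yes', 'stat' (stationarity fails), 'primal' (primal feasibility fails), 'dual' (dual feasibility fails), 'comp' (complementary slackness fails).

Gradient of f: grad f(x) = Q x + c = (0, 0)
Constraint values g_i(x) = a_i^T x - b_i:
  g_1((-3, 2)) = 2
Stationarity residual: grad f(x) + sum_i lambda_i a_i = (0, 0)
  -> stationarity OK
Primal feasibility (all g_i <= 0): FAILS
Dual feasibility (all lambda_i >= 0): OK
Complementary slackness (lambda_i * g_i(x) = 0 for all i): OK

Verdict: the first failing condition is primal_feasibility -> primal.

primal
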